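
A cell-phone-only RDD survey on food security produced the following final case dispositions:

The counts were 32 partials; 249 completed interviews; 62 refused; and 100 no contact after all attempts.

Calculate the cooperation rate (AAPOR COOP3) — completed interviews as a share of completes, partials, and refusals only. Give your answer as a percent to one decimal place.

Num: 249
Base: 249 + 32 + 62 = 343
COOP3 = 249 / 343 = 0.7259

72.6%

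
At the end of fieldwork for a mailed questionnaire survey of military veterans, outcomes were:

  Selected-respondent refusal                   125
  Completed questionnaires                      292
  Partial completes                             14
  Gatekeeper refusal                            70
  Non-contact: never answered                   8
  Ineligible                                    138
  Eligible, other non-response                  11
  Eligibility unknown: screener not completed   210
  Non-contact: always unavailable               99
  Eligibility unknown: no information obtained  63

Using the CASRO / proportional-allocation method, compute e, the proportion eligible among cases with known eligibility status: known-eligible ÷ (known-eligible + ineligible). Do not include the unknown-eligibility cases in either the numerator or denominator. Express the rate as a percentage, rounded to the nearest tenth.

81.8%

Declined to participate = 70 + 125 = 195
Never reached = 8 + 99 = 107
Unknown if eligible = 210 + 63 = 273
Eligible (known) = 292 + 14 + 195 + 107 + 11 = 619
e = 619 / (619 + 138) = 619 / 757 = 0.8177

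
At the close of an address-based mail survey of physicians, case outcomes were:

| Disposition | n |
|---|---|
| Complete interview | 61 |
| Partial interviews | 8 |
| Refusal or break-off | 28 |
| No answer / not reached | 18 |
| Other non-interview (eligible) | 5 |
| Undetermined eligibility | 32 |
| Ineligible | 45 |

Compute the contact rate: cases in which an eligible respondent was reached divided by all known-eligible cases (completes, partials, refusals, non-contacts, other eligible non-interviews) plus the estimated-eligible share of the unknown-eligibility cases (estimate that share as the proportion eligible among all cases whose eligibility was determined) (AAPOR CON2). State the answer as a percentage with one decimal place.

Top: 61 + 8 + 28 + 5 = 102
Determined eligible: 61 + 8 + 28 + 18 + 5 = 120
e = 120 / (120 + 45) = 120 / 165 = 0.7273
e × U: 0.7273 × 32 = 23.27
Denominator: 120 + 23.27 = 143.27
CON2 = 102 / 143.27 = 0.7119

71.2%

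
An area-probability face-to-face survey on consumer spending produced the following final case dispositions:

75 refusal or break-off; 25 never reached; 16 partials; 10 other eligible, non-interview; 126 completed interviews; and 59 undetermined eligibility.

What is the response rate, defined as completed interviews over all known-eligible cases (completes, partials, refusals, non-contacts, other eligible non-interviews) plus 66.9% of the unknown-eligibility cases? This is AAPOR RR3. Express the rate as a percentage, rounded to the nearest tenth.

43.2%

Top = 126
Eligible (known) = 126 + 16 + 75 + 25 + 10 = 252
Estimated eligible among unknowns = 0.6690 × 59 = 39.47
Denominator = 252 + 39.47 = 291.47
RR3 = 126 / 291.47 = 0.4323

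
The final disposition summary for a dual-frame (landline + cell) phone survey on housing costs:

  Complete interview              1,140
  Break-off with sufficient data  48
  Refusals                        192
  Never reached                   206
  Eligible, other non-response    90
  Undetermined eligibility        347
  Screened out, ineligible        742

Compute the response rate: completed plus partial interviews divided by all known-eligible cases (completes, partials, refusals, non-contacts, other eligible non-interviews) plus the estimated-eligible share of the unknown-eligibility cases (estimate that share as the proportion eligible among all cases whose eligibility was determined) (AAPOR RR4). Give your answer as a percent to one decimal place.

62.0%

Numerator: 1140 + 48 = 1188
Eligible (known): 1140 + 48 + 192 + 206 + 90 = 1676
e = 1676 / (1676 + 742) = 1676 / 2418 = 0.6931
Estimated eligible among unknowns: 0.6931 × 347 = 240.51
Denominator: 1676 + 240.51 = 1916.51
RR4 = 1188 / 1916.51 = 0.6199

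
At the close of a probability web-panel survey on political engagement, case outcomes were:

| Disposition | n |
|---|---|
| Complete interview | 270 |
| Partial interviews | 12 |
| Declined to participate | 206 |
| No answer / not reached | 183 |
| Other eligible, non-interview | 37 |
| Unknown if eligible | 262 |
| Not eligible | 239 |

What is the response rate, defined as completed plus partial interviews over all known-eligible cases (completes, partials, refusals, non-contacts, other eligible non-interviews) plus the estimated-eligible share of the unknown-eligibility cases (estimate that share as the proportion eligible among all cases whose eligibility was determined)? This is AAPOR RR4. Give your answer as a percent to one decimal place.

Top: 270 + 12 = 282
Known eligible: 270 + 12 + 206 + 183 + 37 = 708
e = 708 / (708 + 239) = 708 / 947 = 0.7476
e × U: 0.7476 × 262 = 195.87
Base: 708 + 195.87 = 903.87
RR4 = 282 / 903.87 = 0.3120

31.2%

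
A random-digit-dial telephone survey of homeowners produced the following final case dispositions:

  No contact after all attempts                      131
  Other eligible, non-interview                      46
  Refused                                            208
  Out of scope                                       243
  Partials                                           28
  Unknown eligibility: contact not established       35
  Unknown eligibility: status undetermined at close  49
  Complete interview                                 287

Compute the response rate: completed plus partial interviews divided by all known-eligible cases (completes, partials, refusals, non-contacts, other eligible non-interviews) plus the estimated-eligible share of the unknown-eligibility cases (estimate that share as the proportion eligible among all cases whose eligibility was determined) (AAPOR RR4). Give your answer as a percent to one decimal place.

41.3%

Unknown eligibility = 35 + 49 = 84
Numerator: 287 + 28 = 315
Eligible (known): 287 + 28 + 208 + 131 + 46 = 700
e = 700 / (700 + 243) = 700 / 943 = 0.7423
Eligible share of unknowns: 0.7423 × 84 = 62.35
Base: 700 + 62.35 = 762.35
RR4 = 315 / 762.35 = 0.4132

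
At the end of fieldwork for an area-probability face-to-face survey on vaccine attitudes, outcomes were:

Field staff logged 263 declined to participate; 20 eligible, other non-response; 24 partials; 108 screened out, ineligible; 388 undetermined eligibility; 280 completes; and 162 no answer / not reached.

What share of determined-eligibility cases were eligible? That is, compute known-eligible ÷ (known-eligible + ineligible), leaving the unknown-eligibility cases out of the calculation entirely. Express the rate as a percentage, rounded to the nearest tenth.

Determined eligible: 280 + 24 + 263 + 162 + 20 = 749
e = 749 / (749 + 108) = 749 / 857 = 0.8740

87.4%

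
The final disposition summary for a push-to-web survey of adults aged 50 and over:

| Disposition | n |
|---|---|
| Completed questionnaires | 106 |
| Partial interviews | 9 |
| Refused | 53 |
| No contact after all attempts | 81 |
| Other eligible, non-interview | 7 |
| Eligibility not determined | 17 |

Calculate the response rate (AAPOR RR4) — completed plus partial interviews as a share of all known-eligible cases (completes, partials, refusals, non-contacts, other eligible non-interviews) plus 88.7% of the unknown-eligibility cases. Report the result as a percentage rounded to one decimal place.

42.4%

Num = 106 + 9 = 115
Known eligible = 106 + 9 + 53 + 81 + 7 = 256
e × U = 0.8870 × 17 = 15.08
Denom = 256 + 15.08 = 271.08
RR4 = 115 / 271.08 = 0.4242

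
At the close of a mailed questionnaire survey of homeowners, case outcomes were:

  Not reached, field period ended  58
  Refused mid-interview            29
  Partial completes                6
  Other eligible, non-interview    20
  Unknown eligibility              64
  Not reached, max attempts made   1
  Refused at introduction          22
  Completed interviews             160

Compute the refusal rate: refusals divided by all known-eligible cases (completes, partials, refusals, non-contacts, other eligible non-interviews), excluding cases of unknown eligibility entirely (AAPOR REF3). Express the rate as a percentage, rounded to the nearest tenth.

17.2%

Declined to participate = 22 + 29 = 51
No contact after all attempts = 58 + 1 = 59
Top: 51
Base: 160 + 6 + 51 + 59 + 20 = 296
REF3 = 51 / 296 = 0.1723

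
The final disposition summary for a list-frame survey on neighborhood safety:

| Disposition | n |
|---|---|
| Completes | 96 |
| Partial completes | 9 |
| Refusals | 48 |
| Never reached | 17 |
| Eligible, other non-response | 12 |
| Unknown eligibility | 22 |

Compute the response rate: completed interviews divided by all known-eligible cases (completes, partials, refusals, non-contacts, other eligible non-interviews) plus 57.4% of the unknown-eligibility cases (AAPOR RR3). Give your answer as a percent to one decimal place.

Top → 96
Known eligible → 96 + 9 + 48 + 17 + 12 = 182
Estimated eligible among unknowns → 0.5740 × 22 = 12.63
Denom → 182 + 12.63 = 194.63
RR3 = 96 / 194.63 = 0.4932

49.3%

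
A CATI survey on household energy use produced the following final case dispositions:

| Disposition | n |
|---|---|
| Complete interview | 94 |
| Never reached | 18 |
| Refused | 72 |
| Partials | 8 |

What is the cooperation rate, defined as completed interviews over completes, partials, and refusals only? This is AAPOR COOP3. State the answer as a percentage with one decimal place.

Numerator = 94
Base = 94 + 8 + 72 = 174
COOP3 = 94 / 174 = 0.5402

54.0%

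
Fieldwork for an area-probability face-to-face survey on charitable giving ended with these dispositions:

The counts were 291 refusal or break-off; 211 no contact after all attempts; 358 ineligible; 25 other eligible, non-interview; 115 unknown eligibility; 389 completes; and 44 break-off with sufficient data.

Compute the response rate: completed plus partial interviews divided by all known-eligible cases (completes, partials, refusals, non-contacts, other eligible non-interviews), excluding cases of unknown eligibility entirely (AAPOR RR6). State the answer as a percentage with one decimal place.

45.1%

Numerator = 389 + 44 = 433
Denom = 389 + 44 + 291 + 211 + 25 = 960
RR6 = 433 / 960 = 0.4510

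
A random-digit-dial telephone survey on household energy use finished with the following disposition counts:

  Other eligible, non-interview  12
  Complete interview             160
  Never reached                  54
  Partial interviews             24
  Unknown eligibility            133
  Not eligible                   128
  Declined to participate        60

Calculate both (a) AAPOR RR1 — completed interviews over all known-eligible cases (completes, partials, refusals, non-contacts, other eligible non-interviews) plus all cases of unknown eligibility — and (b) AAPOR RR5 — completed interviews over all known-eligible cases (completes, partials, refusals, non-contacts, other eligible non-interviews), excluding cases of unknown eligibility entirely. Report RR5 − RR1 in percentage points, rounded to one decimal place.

Numerator: 160
Base: 160 + 24 + 60 + 54 + 12 + 133 = 443
RR1 = 160 / 443 = 0.3612
Base: 160 + 24 + 60 + 54 + 12 = 310
RR5 = 160 / 310 = 0.5161
Difference = 51.61 − 36.12 = 15.49 percentage points

15.5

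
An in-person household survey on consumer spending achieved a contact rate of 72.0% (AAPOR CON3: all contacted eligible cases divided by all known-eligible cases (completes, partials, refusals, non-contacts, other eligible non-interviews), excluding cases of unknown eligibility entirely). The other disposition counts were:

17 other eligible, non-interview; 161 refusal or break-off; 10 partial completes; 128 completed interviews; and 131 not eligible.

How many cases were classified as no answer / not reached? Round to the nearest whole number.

123

Top: 128 + 10 + 161 + 17 = 316
CON3 = 316 / D = 0.720
D = 316 / 0.720 = 438.9
Remaining denominator categories sum to 316
no answer / not reached = 438.9 − 316 ≈ 123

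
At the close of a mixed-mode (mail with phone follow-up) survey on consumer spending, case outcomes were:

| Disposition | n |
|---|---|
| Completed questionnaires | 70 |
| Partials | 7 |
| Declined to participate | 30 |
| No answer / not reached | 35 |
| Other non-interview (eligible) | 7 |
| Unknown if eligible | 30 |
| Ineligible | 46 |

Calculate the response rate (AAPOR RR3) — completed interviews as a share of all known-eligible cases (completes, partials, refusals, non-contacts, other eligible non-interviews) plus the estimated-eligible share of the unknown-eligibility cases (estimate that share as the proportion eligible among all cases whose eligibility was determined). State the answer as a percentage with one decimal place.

Numerator: 70
Determined eligible: 70 + 7 + 30 + 35 + 7 = 149
e = 149 / (149 + 46) = 149 / 195 = 0.7641
Estimated eligible among unknowns: 0.7641 × 30 = 22.92
Denom: 149 + 22.92 = 171.92
RR3 = 70 / 171.92 = 0.4072

40.7%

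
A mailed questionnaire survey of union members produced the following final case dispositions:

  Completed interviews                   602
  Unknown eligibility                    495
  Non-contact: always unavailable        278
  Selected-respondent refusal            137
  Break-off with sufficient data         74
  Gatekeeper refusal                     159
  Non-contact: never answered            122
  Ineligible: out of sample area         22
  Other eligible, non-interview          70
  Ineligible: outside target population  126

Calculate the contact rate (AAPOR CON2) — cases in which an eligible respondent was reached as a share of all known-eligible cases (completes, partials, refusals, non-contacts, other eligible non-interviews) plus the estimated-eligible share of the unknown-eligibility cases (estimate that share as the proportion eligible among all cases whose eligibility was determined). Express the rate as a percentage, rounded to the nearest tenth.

Refusal or break-off = 159 + 137 = 296
No contact after all attempts = 122 + 278 = 400
Out of scope = 126 + 22 = 148
Top: 602 + 74 + 296 + 70 = 1042
Eligible (known): 602 + 74 + 296 + 400 + 70 = 1442
e = 1442 / (1442 + 148) = 1442 / 1590 = 0.9069
Eligible share of unknowns: 0.9069 × 495 = 448.92
Denominator: 1442 + 448.92 = 1890.92
CON2 = 1042 / 1890.92 = 0.5511

55.1%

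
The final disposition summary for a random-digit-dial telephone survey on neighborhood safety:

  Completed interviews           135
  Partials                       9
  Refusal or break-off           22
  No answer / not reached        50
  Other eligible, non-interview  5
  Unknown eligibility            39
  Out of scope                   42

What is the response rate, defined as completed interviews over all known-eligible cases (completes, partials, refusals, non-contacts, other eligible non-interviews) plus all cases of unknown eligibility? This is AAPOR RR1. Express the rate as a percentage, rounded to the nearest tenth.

Numerator: 135
Base: 135 + 9 + 22 + 50 + 5 + 39 = 260
RR1 = 135 / 260 = 0.5192

51.9%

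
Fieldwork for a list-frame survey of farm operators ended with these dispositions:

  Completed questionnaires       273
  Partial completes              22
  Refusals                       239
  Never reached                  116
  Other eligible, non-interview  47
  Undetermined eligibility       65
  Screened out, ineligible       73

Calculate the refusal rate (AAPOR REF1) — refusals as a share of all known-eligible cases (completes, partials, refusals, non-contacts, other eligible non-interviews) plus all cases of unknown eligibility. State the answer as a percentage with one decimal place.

Top → 239
Base → 273 + 22 + 239 + 116 + 47 + 65 = 762
REF1 = 239 / 762 = 0.3136

31.4%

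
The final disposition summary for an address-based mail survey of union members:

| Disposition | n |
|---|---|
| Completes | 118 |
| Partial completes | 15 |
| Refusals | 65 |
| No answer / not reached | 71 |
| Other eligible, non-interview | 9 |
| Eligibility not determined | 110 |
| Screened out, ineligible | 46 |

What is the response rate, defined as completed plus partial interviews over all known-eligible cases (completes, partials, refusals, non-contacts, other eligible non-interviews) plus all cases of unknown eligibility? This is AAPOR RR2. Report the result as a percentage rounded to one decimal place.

Num = 118 + 15 = 133
Base = 118 + 15 + 65 + 71 + 9 + 110 = 388
RR2 = 133 / 388 = 0.3428

34.3%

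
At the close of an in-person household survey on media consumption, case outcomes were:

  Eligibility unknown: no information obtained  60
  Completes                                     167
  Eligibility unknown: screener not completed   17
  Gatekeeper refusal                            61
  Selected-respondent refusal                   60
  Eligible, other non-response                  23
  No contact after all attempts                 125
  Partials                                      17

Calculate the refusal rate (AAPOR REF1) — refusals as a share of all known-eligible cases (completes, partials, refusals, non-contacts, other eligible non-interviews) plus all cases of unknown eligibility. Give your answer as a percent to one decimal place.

Declined to participate = 61 + 60 = 121
Unknown if eligible = 17 + 60 = 77
Numerator: 121
Denominator: 167 + 17 + 121 + 125 + 23 + 77 = 530
REF1 = 121 / 530 = 0.2283

22.8%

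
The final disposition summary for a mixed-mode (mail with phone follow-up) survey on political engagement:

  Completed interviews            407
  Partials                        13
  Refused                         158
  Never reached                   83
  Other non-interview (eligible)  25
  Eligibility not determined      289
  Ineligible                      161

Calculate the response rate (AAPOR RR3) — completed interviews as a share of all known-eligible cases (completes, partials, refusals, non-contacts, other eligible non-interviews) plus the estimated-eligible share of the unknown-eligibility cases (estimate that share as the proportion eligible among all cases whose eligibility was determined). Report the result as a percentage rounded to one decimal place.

Top → 407
Determined eligible → 407 + 13 + 158 + 83 + 25 = 686
e = 686 / (686 + 161) = 686 / 847 = 0.8099
Eligible share of unknowns → 0.8099 × 289 = 234.06
Base → 686 + 234.06 = 920.06
RR3 = 407 / 920.06 = 0.4424

44.2%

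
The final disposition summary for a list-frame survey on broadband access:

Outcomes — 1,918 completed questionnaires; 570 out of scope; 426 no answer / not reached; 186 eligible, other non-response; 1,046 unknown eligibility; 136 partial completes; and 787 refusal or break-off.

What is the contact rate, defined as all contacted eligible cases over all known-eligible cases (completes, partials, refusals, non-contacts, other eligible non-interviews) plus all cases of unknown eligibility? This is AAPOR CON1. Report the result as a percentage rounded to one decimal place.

67.3%

Num = 1918 + 136 + 787 + 186 = 3027
Denominator = 1918 + 136 + 787 + 426 + 186 + 1046 = 4499
CON1 = 3027 / 4499 = 0.6728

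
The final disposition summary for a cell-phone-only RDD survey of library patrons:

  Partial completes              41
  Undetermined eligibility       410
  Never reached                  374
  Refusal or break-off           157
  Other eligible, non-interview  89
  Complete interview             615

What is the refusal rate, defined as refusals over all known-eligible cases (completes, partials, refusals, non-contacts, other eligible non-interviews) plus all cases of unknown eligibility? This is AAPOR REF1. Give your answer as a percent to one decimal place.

Num → 157
Denominator → 615 + 41 + 157 + 374 + 89 + 410 = 1686
REF1 = 157 / 1686 = 0.0931

9.3%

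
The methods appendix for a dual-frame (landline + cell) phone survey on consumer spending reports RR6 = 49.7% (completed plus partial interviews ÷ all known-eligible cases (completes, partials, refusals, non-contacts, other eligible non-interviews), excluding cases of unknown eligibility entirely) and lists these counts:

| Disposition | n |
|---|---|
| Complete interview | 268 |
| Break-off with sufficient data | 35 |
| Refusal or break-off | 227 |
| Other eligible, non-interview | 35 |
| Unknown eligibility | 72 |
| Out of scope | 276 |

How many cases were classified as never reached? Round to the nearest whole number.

45

Numerator: 268 + 35 = 303
RR6 = 303 / D = 0.497
D = 303 / 0.497 = 609.7
Other denominator terms total 565
never reached = 609.7 − 565 ≈ 45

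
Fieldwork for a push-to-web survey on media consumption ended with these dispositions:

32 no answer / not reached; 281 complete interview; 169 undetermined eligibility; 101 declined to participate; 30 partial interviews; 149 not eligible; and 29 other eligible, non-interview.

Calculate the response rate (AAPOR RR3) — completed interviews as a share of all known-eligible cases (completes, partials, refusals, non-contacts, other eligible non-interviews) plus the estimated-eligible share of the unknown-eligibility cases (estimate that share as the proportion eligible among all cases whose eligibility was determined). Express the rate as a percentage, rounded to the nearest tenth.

Num → 281
Known eligible → 281 + 30 + 101 + 32 + 29 = 473
e = 473 / (473 + 149) = 473 / 622 = 0.7605
Estimated eligible among unknowns → 0.7605 × 169 = 128.52
Denominator → 473 + 128.52 = 601.52
RR3 = 281 / 601.52 = 0.4671

46.7%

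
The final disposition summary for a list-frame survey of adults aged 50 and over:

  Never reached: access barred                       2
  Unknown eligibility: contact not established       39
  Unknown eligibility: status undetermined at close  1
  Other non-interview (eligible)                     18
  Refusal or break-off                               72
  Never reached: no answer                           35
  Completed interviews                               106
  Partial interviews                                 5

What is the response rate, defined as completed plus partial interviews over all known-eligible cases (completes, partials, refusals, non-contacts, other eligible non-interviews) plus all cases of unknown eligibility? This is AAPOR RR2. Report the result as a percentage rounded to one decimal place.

39.9%

No answer / not reached = 35 + 2 = 37
Unknown if eligible = 39 + 1 = 40
Top: 106 + 5 = 111
Denominator: 106 + 5 + 72 + 37 + 18 + 40 = 278
RR2 = 111 / 278 = 0.3993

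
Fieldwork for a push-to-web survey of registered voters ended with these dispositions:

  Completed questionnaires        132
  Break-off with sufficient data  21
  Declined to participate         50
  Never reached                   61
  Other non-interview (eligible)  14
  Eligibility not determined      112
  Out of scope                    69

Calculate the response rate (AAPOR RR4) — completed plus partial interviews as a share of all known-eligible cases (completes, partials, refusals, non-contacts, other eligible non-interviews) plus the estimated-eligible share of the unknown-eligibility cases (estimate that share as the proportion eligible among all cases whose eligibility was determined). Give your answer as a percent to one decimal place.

Num = 132 + 21 = 153
Determined eligible = 132 + 21 + 50 + 61 + 14 = 278
e = 278 / (278 + 69) = 278 / 347 = 0.8012
Eligible share of unknowns = 0.8012 × 112 = 89.73
Denom = 278 + 89.73 = 367.73
RR4 = 153 / 367.73 = 0.4161

41.6%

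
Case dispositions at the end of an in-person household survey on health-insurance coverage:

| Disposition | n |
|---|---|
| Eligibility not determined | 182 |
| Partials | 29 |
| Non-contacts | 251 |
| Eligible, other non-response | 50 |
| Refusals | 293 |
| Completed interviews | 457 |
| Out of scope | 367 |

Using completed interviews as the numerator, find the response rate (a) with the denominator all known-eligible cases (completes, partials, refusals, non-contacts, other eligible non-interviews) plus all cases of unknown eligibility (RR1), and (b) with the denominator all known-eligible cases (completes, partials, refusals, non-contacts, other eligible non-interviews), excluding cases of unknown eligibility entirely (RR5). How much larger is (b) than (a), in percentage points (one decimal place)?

6.1

Top = 457
Denom = 457 + 29 + 293 + 251 + 50 + 182 = 1262
RR1 = 457 / 1262 = 0.3621
Denom = 457 + 29 + 293 + 251 + 50 = 1080
RR5 = 457 / 1080 = 0.4231
Difference = 42.31 − 36.21 = 6.10 percentage points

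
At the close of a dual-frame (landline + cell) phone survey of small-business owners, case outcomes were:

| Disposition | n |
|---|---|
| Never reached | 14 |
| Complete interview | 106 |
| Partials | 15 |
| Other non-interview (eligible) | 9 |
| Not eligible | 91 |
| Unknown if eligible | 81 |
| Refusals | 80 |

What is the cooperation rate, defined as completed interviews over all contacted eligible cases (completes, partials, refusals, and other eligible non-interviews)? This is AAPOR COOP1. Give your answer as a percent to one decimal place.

Num → 106
Denominator → 106 + 15 + 80 + 9 = 210
COOP1 = 106 / 210 = 0.5048

50.5%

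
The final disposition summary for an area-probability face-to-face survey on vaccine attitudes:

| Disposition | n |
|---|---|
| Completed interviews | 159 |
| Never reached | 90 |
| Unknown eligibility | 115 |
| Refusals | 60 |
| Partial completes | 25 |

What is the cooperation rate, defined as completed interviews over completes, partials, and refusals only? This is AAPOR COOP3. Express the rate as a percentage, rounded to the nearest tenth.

Num: 159
Base: 159 + 25 + 60 = 244
COOP3 = 159 / 244 = 0.6516

65.2%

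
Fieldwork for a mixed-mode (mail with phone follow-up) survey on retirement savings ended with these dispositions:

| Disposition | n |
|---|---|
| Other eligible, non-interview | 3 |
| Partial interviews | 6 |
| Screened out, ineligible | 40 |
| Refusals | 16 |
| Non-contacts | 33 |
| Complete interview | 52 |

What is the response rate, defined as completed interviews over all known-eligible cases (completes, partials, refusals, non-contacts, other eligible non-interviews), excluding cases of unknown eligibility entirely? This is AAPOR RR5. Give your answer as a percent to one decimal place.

47.3%

Top → 52
Denominator → 52 + 6 + 16 + 33 + 3 = 110
RR5 = 52 / 110 = 0.4727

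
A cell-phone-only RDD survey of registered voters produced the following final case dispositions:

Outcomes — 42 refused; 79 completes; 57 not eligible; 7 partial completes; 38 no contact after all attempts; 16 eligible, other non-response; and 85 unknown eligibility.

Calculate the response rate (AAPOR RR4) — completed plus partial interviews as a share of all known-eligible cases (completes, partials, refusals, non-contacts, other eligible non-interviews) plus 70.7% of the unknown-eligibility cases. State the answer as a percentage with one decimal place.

Num → 79 + 7 = 86
Known eligible → 79 + 7 + 42 + 38 + 16 = 182
e × U → 0.7070 × 85 = 60.09
Base → 182 + 60.09 = 242.09
RR4 = 86 / 242.09 = 0.3552

35.5%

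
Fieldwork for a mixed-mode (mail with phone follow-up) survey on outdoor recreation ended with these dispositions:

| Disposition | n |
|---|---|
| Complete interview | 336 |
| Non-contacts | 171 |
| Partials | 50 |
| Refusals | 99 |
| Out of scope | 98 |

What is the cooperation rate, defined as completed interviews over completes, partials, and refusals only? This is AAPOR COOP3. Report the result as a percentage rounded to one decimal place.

Num: 336
Base: 336 + 50 + 99 = 485
COOP3 = 336 / 485 = 0.6928

69.3%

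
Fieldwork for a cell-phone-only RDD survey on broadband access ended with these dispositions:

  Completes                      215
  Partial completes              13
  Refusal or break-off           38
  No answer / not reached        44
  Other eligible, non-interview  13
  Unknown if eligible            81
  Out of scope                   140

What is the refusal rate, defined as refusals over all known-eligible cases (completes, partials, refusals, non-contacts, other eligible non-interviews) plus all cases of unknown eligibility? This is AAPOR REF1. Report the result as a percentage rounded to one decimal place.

9.4%

Num: 38
Denominator: 215 + 13 + 38 + 44 + 13 + 81 = 404
REF1 = 38 / 404 = 0.0941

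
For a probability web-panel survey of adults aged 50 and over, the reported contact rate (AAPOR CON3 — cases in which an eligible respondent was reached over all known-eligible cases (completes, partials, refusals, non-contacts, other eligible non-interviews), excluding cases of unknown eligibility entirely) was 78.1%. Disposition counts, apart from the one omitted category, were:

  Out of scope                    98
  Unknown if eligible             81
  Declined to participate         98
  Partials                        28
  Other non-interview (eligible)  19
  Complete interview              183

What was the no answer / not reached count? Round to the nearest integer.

Top → 183 + 28 + 98 + 19 = 328
CON3 = 328 / D = 0.781
D = 328 / 0.781 = 420.0
Other denominator terms total 328
no answer / not reached = 420.0 − 328 ≈ 92

92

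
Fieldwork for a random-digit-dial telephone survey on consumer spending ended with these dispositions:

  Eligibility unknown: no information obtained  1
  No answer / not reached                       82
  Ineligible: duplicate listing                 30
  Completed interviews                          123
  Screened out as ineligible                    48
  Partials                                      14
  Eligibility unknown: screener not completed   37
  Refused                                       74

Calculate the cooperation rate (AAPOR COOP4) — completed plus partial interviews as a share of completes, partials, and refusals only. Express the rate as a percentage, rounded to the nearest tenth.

Unknown eligibility = 37 + 1 = 38
Ineligible = 48 + 30 = 78
Top = 123 + 14 = 137
Denom = 123 + 14 + 74 = 211
COOP4 = 137 / 211 = 0.6493

64.9%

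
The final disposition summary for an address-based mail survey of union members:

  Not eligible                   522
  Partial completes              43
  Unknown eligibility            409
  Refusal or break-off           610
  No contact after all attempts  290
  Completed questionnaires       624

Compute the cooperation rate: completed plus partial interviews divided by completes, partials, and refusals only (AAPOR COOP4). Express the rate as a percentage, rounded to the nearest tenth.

52.2%

Numerator: 624 + 43 = 667
Base: 624 + 43 + 610 = 1277
COOP4 = 667 / 1277 = 0.5223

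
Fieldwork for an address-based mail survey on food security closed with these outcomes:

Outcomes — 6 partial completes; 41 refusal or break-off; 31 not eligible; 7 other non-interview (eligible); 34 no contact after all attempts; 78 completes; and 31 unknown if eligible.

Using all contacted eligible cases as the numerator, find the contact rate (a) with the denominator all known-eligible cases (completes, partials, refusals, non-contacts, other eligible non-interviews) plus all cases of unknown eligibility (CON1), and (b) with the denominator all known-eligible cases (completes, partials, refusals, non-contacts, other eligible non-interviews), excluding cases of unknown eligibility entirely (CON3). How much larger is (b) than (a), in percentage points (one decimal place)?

Numerator → 78 + 6 + 41 + 7 = 132
Base → 78 + 6 + 41 + 34 + 7 + 31 = 197
CON1 = 132 / 197 = 0.6701
Base → 78 + 6 + 41 + 34 + 7 = 166
CON3 = 132 / 166 = 0.7952
Difference = 79.52 − 67.01 = 12.51 percentage points

12.5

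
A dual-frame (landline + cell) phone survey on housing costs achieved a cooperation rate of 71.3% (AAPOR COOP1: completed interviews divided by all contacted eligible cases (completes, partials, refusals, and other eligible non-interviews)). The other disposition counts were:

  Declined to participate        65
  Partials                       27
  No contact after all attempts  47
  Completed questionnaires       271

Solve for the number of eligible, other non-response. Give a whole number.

17

COOP1 = 271 / D = 0.713
D = 271 / 0.713 = 380.1
Rest of base = 363
eligible, other non-response = 380.1 − 363 ≈ 17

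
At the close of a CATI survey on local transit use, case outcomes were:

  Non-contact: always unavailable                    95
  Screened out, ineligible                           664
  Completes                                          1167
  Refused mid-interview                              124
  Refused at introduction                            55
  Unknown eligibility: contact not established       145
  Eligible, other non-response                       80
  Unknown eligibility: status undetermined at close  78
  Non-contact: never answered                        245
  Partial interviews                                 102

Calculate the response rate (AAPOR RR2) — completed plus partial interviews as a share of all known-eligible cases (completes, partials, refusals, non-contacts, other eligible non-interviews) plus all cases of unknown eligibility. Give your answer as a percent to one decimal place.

Refusals = 55 + 124 = 179
No contact after all attempts = 245 + 95 = 340
Unknown eligibility = 145 + 78 = 223
Num → 1167 + 102 = 1269
Denom → 1167 + 102 + 179 + 340 + 80 + 223 = 2091
RR2 = 1269 / 2091 = 0.6069

60.7%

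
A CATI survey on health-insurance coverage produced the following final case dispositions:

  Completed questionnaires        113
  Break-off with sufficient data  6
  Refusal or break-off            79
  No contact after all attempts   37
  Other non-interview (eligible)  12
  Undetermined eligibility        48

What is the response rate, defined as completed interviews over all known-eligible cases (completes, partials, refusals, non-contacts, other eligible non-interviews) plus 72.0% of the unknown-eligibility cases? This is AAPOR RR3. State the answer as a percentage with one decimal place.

Numerator: 113
Known eligible: 113 + 6 + 79 + 37 + 12 = 247
e × U: 0.7200 × 48 = 34.56
Denominator: 247 + 34.56 = 281.56
RR3 = 113 / 281.56 = 0.4013

40.1%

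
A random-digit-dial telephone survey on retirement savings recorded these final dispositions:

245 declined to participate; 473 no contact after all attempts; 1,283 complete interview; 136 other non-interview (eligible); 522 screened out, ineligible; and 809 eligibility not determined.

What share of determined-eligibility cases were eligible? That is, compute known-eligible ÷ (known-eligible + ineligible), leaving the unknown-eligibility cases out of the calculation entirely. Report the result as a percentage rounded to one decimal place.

Determined eligible = 1283 + 245 + 473 + 136 = 2137
e = 2137 / (2137 + 522) = 2137 / 2659 = 0.8037

80.4%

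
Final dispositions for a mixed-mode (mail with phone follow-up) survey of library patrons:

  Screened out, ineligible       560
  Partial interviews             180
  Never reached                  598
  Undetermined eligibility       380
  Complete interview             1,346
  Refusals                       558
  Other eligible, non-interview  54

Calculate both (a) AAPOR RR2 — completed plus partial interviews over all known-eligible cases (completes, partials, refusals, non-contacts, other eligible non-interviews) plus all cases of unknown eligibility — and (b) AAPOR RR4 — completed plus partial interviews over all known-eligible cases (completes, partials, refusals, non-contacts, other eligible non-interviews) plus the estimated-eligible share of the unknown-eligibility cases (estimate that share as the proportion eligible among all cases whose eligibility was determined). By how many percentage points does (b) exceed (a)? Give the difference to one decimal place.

1.0

Num → 1346 + 180 = 1526
Denominator → 1346 + 180 + 558 + 598 + 54 + 380 = 3116
RR2 = 1526 / 3116 = 0.4897
Eligible (known) → 1346 + 180 + 558 + 598 + 54 = 2736
e = 2736 / (2736 + 560) = 2736 / 3296 = 0.8301
Eligible share of unknowns → 0.8301 × 380 = 315.44
Denominator → 2736 + 315.44 = 3051.44
RR4 = 1526 / 3051.44 = 0.5001
Difference = 50.01 − 48.97 = 1.04 percentage points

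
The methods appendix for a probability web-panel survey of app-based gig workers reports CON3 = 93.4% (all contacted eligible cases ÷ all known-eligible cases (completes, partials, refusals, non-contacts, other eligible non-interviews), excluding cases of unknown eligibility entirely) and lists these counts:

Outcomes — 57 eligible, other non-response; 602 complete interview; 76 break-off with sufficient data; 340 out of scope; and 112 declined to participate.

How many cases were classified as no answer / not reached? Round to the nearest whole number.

60

Top: 602 + 76 + 112 + 57 = 847
CON3 = 847 / D = 0.934
D = 847 / 0.934 = 906.9
Remaining denominator categories sum to 847
no answer / not reached = 906.9 − 847 ≈ 60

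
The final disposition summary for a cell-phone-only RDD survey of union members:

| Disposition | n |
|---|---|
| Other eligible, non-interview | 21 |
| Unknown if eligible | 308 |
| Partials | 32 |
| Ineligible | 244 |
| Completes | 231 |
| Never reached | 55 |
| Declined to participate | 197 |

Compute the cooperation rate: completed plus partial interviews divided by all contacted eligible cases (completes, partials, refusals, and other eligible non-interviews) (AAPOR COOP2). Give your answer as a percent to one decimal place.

54.7%

Numerator → 231 + 32 = 263
Denominator → 231 + 32 + 197 + 21 = 481
COOP2 = 263 / 481 = 0.5468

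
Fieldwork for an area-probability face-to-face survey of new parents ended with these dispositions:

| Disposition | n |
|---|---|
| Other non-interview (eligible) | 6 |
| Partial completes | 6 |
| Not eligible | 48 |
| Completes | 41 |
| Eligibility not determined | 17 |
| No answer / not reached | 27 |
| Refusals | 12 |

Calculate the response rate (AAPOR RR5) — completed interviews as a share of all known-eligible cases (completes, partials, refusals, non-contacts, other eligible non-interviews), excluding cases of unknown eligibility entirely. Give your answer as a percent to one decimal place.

44.6%

Num = 41
Denom = 41 + 6 + 12 + 27 + 6 = 92
RR5 = 41 / 92 = 0.4457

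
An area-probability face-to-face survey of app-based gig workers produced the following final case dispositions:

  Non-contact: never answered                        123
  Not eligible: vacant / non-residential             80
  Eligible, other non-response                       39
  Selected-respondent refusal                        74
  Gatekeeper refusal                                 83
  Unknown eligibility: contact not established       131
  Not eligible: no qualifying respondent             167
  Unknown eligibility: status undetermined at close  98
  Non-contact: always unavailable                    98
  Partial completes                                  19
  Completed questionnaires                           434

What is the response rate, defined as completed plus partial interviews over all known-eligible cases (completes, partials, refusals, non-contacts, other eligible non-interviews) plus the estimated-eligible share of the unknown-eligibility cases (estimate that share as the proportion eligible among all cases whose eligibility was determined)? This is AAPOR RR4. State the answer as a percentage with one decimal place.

43.2%

Declined to participate = 83 + 74 = 157
No contact after all attempts = 123 + 98 = 221
Unknown eligibility = 131 + 98 = 229
Not eligible = 167 + 80 = 247
Top: 434 + 19 = 453
Eligible (known): 434 + 19 + 157 + 221 + 39 = 870
e = 870 / (870 + 247) = 870 / 1117 = 0.7789
Estimated eligible among unknowns: 0.7789 × 229 = 178.37
Base: 870 + 178.37 = 1048.37
RR4 = 453 / 1048.37 = 0.4321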